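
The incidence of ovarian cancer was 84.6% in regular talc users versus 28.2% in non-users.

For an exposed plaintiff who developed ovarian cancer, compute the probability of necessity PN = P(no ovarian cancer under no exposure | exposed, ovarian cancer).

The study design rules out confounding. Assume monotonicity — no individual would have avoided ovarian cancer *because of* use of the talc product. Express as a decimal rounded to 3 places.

PN ≈ 0.667

p₁ = 0.846, p₀ = 0.282.
Under exogeneity and monotonicity, PN = (p₁ − p₀) / p₁.
PN = (0.846 − 0.282) / 0.846 = 0.564 / 0.846 ≈ 0.6667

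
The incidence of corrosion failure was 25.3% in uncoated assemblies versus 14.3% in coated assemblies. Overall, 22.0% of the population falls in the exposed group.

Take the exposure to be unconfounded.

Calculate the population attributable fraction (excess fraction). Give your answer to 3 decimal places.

PAF ≈ 0.145

p₁ = 0.253, p₀ = 0.143.
Overall risk P(Y=1) = π·p₁ + (1−π)·p₀ = 0.22×0.253 + 0.78×0.143 = 0.1672.
Under exogeneity, PAF = [P(Y=1) − p₀] / P(Y=1).
PAF = (0.1672 − 0.143) / 0.1672 ≈ 0.1447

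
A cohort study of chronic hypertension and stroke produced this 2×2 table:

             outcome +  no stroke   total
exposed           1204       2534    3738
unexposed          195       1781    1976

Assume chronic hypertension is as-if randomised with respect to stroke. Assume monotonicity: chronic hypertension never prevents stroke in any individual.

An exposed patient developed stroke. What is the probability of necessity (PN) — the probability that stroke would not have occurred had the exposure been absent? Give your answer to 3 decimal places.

PN ≈ 0.694

p₁ = P(outcome | exposed) = 1204/3738 = 0.3221
p₀ = P(outcome | unexposed) = 195/1976 = 0.098684
Under exogeneity and monotonicity, PN = (p₁ − p₀) / p₁.
PN = (0.3221 − 0.098684) / 0.3221 = 0.22341 / 0.3221 ≈ 0.6936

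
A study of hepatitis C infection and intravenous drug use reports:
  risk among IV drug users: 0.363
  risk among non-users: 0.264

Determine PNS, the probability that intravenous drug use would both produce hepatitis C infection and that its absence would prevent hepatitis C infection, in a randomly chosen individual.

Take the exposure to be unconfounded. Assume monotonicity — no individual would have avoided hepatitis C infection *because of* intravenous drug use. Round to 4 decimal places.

Let p₁ = 0.363, p₀ = 0.264.
Under exogeneity and monotonicity, PNS = p₁ − p₀.
PNS = 0.363 − 0.264 = 0.099

PNS ≈ 0.0990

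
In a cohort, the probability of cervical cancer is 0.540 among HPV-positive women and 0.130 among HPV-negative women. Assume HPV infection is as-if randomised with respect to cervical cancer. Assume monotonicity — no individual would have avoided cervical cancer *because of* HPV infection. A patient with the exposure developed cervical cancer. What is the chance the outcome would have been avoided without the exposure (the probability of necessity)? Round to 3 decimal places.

PN ≈ 0.759

Let p₁ = 0.54, p₀ = 0.13.
Under exogeneity and monotonicity, PN = (p₁ − p₀) / p₁.
PN = (0.54 − 0.13) / 0.54 = 0.41 / 0.54 ≈ 0.7593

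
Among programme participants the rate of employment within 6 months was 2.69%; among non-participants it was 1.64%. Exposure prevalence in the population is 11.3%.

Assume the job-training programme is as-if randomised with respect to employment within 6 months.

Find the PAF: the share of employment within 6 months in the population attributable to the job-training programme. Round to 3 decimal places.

PAF ≈ 0.067

p₁ = 0.0269, p₀ = 0.0164.
Overall risk P(Y=1) = π·p₁ + (1−π)·p₀ = 0.113×0.0269 + 0.887×0.0164 = 0.017586.
Under exogeneity, PAF = [P(Y=1) − p₀] / P(Y=1).
PAF = (0.017586 − 0.0164) / 0.017586 ≈ 0.0675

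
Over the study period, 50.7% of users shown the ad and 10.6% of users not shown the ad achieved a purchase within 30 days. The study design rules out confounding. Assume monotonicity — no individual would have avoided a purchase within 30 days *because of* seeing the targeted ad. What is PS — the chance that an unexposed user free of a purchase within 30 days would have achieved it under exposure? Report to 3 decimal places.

PS ≈ 0.449

p₁ = 0.507, p₀ = 0.106.
Under exogeneity and monotonicity, PS = (p₁ − p₀) / (1 − p₀).
PS = (0.507 − 0.106) / (1 − 0.106) = 0.401 / 0.894 ≈ 0.4485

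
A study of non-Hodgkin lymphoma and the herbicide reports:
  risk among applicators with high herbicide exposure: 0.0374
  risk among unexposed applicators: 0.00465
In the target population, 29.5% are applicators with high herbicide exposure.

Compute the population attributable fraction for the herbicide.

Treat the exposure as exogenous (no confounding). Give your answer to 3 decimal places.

Let p₁ = 0.0374, p₀ = 0.00465.
Overall risk P(Y=1) = π·p₁ + (1−π)·p₀ = 0.295×0.0374 + 0.705×0.00465 = 0.014311.
Under exogeneity, PAF = [P(Y=1) − p₀] / P(Y=1).
PAF = (0.014311 − 0.00465) / 0.014311 ≈ 0.6751

PAF ≈ 0.675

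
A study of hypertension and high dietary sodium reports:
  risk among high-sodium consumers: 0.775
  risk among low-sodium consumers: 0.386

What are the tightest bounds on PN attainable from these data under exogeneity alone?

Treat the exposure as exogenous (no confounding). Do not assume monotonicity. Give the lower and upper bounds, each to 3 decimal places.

0.502 ≤ PN ≤ 0.792

Let p₁ = 0.775, p₀ = 0.386.
Under exogeneity alone the bounds on PN are max{0,(p₁−p₀)/p₁} ≤ PN ≤ min{1,(1−p₀)/p₁}.
  lower = (p₁ − p₀)/p₁ = 0.389 / 0.775 ≈ 0.5019
  upper = min{1, (1 − p₀)/p₁} = 0.614 / 0.775 ≈ 0.7923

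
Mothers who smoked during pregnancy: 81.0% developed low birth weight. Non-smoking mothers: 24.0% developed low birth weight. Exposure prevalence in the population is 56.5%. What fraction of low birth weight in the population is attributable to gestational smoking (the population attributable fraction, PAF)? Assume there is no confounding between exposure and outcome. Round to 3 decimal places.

p₁ = 0.81, p₀ = 0.24.
Overall risk P(Y=1) = π·p₁ + (1−π)·p₀ = 0.565×0.81 + 0.435×0.24 = 0.56205.
Under exogeneity, PAF = [P(Y=1) − p₀] / P(Y=1).
PAF = (0.56205 − 0.24) / 0.56205 ≈ 0.5730

PAF ≈ 0.573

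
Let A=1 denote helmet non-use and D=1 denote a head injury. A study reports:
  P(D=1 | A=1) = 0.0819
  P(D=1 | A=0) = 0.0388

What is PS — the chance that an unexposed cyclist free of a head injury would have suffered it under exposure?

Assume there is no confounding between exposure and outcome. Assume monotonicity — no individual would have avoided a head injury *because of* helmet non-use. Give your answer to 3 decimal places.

PS ≈ 0.045

Let p₁ = 0.0819, p₀ = 0.0388.
Under exogeneity and monotonicity, PS = (p₁ − p₀) / (1 − p₀).
PS = (0.0819 − 0.0388) / (1 − 0.0388) = 0.0431 / 0.9612 ≈ 0.0448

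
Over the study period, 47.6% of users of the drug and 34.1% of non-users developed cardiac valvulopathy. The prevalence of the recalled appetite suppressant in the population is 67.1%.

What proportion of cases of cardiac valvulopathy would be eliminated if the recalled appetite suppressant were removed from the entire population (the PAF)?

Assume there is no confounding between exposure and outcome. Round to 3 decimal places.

PAF ≈ 0.210

p₁ = 0.476, p₀ = 0.341.
Overall risk P(Y=1) = π·p₁ + (1−π)·p₀ = 0.671×0.476 + 0.329×0.341 = 0.43159.
Under exogeneity, PAF = [P(Y=1) − p₀] / P(Y=1).
PAF = (0.43159 − 0.341) / 0.43159 ≈ 0.2099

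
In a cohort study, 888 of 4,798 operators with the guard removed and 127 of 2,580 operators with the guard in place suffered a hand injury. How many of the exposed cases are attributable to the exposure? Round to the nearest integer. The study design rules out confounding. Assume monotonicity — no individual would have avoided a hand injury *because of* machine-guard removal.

about 652 cases

p₁ = P(outcome | exposed) = 888/4798 = 0.18508
p₀ = P(outcome | unexposed) = 127/2580 = 0.049225
PN = (p₁ − p₀)/p₁ = (0.18508 − 0.049225) / 0.18508 ≈ 0.73403.
Attributable cases ≈ PN × (exposed cases) = 0.73403 × 888 ≈ 651.82.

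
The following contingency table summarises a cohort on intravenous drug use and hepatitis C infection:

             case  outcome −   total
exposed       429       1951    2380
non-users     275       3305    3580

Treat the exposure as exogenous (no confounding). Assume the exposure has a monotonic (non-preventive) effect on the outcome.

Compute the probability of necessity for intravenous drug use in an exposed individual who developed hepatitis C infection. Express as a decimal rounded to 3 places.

p₁ = P(outcome | exposed) = 429/2380 = 0.18025
p₀ = P(outcome | unexposed) = 275/3580 = 0.076816
Under exogeneity and monotonicity, PN = (p₁ − p₀) / p₁.
PN = (0.18025 − 0.076816) / 0.18025 = 0.10344 / 0.18025 ≈ 0.5738

PN ≈ 0.574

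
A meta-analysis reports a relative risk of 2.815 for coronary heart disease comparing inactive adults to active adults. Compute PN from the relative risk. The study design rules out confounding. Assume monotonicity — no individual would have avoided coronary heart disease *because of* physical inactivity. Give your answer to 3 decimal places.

Under exogeneity and monotonicity, PN = (RR − 1) / RR = 1 − 1/RR.
PN = (2.815 − 1) / 2.815 = 1.815 / 2.815 ≈ 0.6448

PN ≈ 0.645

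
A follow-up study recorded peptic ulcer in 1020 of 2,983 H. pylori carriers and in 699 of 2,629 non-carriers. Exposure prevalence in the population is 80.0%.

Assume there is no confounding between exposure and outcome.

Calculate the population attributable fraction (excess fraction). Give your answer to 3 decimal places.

p₁ = P(outcome | exposed) = 1020/2983 = 0.34194
p₀ = P(outcome | unexposed) = 699/2629 = 0.26588
Overall risk P(Y=1) = π·p₁ + (1−π)·p₀ = 0.8×0.34194 + 0.2×0.26588 = 0.32673.
Under exogeneity, PAF = [P(Y=1) − p₀] / P(Y=1).
PAF = (0.32673 − 0.26588) / 0.32673 ≈ 0.1862

PAF ≈ 0.186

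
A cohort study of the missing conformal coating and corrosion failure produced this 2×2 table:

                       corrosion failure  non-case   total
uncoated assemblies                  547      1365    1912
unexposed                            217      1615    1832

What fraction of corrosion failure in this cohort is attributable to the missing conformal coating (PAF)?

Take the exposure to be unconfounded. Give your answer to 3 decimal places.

p₁ = P(outcome | exposed) = 547/1912 = 0.28609
p₀ = P(outcome | unexposed) = 217/1832 = 0.11845
Exposure prevalence π = 1912/3744 = 0.51068; overall risk P(Y=1) = 0.20406.
Under exogeneity, PAF = [P(Y=1) − p₀]/P(Y=1).
PAF = (0.20406 − 0.11845) / 0.20406 ≈ 0.4195

PAF ≈ 0.420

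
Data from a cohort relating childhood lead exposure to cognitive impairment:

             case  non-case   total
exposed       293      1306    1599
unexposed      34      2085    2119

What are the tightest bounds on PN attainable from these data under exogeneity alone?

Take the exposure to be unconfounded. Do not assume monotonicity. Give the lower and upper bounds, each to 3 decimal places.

0.912 ≤ PN ≤ 1.000

p₁ = P(outcome | exposed) = 293/1599 = 0.18324
p₀ = P(outcome | unexposed) = 34/2119 = 0.016045
Under exogeneity alone the bounds on PN are max{0,(p₁−p₀)/p₁} ≤ PN ≤ min{1,(1−p₀)/p₁}.
  lower = (p₁ − p₀)/p₁ = 0.16719 / 0.18324 ≈ 0.9124
  upper = min{1, (1 − p₀)/p₁} = 0.98395 / 0.18324 ≈ 5.3698 → capped at 1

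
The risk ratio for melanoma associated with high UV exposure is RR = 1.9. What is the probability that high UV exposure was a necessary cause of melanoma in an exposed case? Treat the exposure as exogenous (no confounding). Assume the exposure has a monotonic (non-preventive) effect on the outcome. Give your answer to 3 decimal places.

PN ≈ 0.474

Under exogeneity and monotonicity, PN = (RR − 1) / RR = 1 − 1/RR.
PN = (1.9 − 1) / 1.9 = 0.9 / 1.9 ≈ 0.4737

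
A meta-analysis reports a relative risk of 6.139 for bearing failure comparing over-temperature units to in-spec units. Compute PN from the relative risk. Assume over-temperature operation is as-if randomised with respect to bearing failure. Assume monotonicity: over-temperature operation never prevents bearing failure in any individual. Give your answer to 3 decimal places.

Under exogeneity and monotonicity, PN = (RR − 1) / RR = 1 − 1/RR.
PN = (6.139 − 1) / 6.139 = 5.139 / 6.139 ≈ 0.8371

PN ≈ 0.837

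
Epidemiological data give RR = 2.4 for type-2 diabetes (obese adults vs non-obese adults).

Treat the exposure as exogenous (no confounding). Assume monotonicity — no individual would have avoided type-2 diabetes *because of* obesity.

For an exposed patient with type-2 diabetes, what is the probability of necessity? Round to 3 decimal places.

Under exogeneity and monotonicity, PN = (RR − 1) / RR = 1 − 1/RR.
PN = (2.4 − 1) / 2.4 = 1.4 / 2.4 ≈ 0.5833

PN ≈ 0.583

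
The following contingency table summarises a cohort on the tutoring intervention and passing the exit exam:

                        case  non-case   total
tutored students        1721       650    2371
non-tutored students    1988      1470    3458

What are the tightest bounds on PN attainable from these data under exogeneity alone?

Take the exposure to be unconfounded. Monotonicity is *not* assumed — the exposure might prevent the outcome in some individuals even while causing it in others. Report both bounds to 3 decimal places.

0.208 ≤ PN ≤ 0.586

p₁ = P(outcome | exposed) = 1721/2371 = 0.72585
p₀ = P(outcome | unexposed) = 1988/3458 = 0.5749
Under exogeneity alone the bounds on PN are max{0,(p₁−p₀)/p₁} ≤ PN ≤ min{1,(1−p₀)/p₁}.
  lower = (p₁ − p₀)/p₁ = 0.15096 / 0.72585 ≈ 0.2080
  upper = min{1, (1 − p₀)/p₁} = 0.4251 / 0.72585 ≈ 0.5857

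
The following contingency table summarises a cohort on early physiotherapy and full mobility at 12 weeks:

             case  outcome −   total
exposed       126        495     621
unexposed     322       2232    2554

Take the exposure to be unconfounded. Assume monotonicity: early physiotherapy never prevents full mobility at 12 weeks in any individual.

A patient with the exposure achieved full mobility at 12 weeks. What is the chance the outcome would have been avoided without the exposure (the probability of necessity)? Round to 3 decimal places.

PN ≈ 0.379

p₁ = P(outcome | exposed) = 126/621 = 0.2029
p₀ = P(outcome | unexposed) = 322/2554 = 0.12608
Under exogeneity and monotonicity, PN = (p₁ − p₀)/p₁.
PN = (0.2029 − 0.12608) / 0.2029 ≈ 0.3786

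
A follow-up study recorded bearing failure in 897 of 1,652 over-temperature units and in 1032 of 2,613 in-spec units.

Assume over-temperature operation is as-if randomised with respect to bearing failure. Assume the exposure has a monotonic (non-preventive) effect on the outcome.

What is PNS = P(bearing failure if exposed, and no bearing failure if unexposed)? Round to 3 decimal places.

p₁ = P(outcome | exposed) = 897/1652 = 0.54298
p₀ = P(outcome | unexposed) = 1032/2613 = 0.39495
Under exogeneity and monotonicity, PNS = p₁ − p₀.
PNS = 0.54298 − 0.39495 = 0.14803

PNS ≈ 0.148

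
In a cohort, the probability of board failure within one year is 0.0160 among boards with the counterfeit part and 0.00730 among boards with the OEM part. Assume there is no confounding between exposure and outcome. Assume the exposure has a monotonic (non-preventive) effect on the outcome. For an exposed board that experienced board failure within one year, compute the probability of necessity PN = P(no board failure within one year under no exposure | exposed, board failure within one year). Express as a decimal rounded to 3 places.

PN ≈ 0.544

Let p₁ = 0.016, p₀ = 0.0073.
Under exogeneity and monotonicity, PN = (p₁ − p₀) / p₁.
PN = (0.016 − 0.0073) / 0.016 = 0.0087 / 0.016 ≈ 0.5437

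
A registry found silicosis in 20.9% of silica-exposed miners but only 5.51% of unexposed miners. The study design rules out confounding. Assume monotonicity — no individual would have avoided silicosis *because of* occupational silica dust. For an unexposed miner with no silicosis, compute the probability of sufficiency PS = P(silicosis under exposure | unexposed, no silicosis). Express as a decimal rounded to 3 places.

PS ≈ 0.163

p₁ = 0.209, p₀ = 0.0551.
Under exogeneity and monotonicity, PS = (p₁ − p₀) / (1 − p₀).
PS = (0.209 − 0.0551) / (1 − 0.0551) = 0.1539 / 0.9449 ≈ 0.1629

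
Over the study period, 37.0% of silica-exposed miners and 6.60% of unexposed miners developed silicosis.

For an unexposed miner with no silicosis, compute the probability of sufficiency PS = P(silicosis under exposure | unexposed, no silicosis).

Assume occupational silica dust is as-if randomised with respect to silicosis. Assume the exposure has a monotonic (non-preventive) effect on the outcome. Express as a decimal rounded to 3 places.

p₁ = 0.37, p₀ = 0.066.
Under exogeneity and monotonicity, PS = (p₁ − p₀) / (1 − p₀).
PS = (0.37 − 0.066) / (1 − 0.066) = 0.304 / 0.934 ≈ 0.3255

PS ≈ 0.325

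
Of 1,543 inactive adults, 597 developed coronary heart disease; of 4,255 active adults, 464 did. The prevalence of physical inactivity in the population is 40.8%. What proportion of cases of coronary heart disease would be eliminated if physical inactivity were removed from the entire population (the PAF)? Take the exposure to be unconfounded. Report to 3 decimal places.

PAF ≈ 0.510

p₁ = P(outcome | exposed) = 597/1543 = 0.38691
p₀ = P(outcome | unexposed) = 464/4255 = 0.10905
Overall risk P(Y=1) = π·p₁ + (1−π)·p₀ = 0.408×0.38691 + 0.592×0.10905 = 0.22242.
Under exogeneity, PAF = [P(Y=1) − p₀] / P(Y=1).
PAF = (0.22242 − 0.10905) / 0.22242 ≈ 0.5097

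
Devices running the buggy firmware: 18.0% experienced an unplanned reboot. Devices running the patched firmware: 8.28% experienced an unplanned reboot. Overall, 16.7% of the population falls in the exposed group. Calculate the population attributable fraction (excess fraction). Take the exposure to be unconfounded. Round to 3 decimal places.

PAF ≈ 0.164

p₁ = 0.18, p₀ = 0.0828.
Overall risk P(Y=1) = π·p₁ + (1−π)·p₀ = 0.167×0.18 + 0.833×0.0828 = 0.099032.
Under exogeneity, PAF = [P(Y=1) − p₀] / P(Y=1).
PAF = (0.099032 − 0.0828) / 0.099032 ≈ 0.1639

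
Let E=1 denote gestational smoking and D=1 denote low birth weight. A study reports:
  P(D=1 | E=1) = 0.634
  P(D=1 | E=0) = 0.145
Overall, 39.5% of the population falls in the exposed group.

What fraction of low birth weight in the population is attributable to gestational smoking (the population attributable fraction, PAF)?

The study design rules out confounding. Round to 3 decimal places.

PAF ≈ 0.571

Let p₁ = 0.634, p₀ = 0.145.
Overall risk P(Y=1) = π·p₁ + (1−π)·p₀ = 0.395×0.634 + 0.605×0.145 = 0.33816.
Under exogeneity, PAF = [P(Y=1) − p₀] / P(Y=1).
PAF = (0.33816 − 0.145) / 0.33816 ≈ 0.5712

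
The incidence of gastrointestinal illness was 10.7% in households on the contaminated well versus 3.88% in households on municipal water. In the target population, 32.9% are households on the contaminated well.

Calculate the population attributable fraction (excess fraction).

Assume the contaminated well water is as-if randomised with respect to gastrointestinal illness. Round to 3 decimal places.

PAF ≈ 0.366

p₁ = 0.107, p₀ = 0.0388.
Overall risk P(Y=1) = π·p₁ + (1−π)·p₀ = 0.329×0.107 + 0.671×0.0388 = 0.061238.
Under exogeneity, PAF = [P(Y=1) − p₀] / P(Y=1).
PAF = (0.061238 − 0.0388) / 0.061238 ≈ 0.3664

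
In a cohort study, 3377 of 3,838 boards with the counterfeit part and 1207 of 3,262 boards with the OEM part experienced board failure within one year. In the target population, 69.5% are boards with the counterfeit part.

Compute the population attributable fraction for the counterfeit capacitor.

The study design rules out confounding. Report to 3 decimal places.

p₁ = P(outcome | exposed) = 3377/3838 = 0.87989
p₀ = P(outcome | unexposed) = 1207/3262 = 0.37002
Overall risk P(Y=1) = π·p₁ + (1−π)·p₀ = 0.695×0.87989 + 0.305×0.37002 = 0.72438.
Under exogeneity, PAF = [P(Y=1) − p₀] / P(Y=1).
PAF = (0.72438 − 0.37002) / 0.72438 ≈ 0.4892

PAF ≈ 0.489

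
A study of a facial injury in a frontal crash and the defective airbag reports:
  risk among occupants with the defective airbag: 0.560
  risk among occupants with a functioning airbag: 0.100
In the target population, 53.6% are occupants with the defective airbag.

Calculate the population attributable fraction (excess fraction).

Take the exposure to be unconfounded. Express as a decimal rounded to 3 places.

PAF ≈ 0.711

Let p₁ = 0.56, p₀ = 0.1.
Overall risk P(Y=1) = π·p₁ + (1−π)·p₀ = 0.536×0.56 + 0.464×0.1 = 0.34656.
Under exogeneity, PAF = [P(Y=1) − p₀] / P(Y=1).
PAF = (0.34656 − 0.1) / 0.34656 ≈ 0.7114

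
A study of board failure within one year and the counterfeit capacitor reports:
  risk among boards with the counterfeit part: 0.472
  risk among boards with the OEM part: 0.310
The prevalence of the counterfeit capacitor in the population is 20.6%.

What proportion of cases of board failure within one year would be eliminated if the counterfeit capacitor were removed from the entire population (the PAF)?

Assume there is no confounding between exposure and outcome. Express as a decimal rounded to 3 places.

PAF ≈ 0.097

Let p₁ = 0.472, p₀ = 0.31.
Overall risk P(Y=1) = π·p₁ + (1−π)·p₀ = 0.206×0.472 + 0.794×0.31 = 0.34337.
Under exogeneity, PAF = [P(Y=1) − p₀] / P(Y=1).
PAF = (0.34337 − 0.31) / 0.34337 ≈ 0.0972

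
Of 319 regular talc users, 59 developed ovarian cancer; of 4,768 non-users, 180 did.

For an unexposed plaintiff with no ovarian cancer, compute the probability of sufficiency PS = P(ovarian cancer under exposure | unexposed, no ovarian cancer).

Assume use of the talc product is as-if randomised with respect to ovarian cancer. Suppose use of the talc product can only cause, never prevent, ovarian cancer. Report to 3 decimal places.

PS ≈ 0.153

p₁ = P(outcome | exposed) = 59/319 = 0.18495
p₀ = P(outcome | unexposed) = 180/4768 = 0.037752
Under exogeneity and monotonicity, PS = (p₁ − p₀) / (1 − p₀).
PS = (0.18495 − 0.037752) / (1 − 0.037752) = 0.1472 / 0.96225 ≈ 0.1530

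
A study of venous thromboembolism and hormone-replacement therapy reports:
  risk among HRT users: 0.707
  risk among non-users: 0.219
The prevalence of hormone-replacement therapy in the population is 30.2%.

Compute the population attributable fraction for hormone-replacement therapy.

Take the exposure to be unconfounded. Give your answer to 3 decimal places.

Let p₁ = 0.707, p₀ = 0.219.
Overall risk P(Y=1) = π·p₁ + (1−π)·p₀ = 0.302×0.707 + 0.698×0.219 = 0.36638.
Under exogeneity, PAF = [P(Y=1) − p₀] / P(Y=1).
PAF = (0.36638 − 0.219) / 0.36638 ≈ 0.4023

PAF ≈ 0.402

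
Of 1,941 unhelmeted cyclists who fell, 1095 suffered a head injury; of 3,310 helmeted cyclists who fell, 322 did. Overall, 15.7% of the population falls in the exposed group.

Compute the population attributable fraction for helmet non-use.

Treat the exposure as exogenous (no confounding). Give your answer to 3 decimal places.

p₁ = P(outcome | exposed) = 1095/1941 = 0.56414
p₀ = P(outcome | unexposed) = 322/3310 = 0.097281
Overall risk P(Y=1) = π·p₁ + (1−π)·p₀ = 0.157×0.56414 + 0.843×0.097281 = 0.17058.
Under exogeneity, PAF = [P(Y=1) − p₀] / P(Y=1).
PAF = (0.17058 − 0.097281) / 0.17058 ≈ 0.4297

PAF ≈ 0.430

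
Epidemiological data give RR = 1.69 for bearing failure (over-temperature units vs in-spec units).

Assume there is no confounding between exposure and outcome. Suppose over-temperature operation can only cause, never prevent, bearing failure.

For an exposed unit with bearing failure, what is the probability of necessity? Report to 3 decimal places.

Under exogeneity and monotonicity, PN = (RR − 1) / RR = 1 − 1/RR.
PN = (1.69 − 1) / 1.69 = 0.69 / 1.69 ≈ 0.4083

PN ≈ 0.408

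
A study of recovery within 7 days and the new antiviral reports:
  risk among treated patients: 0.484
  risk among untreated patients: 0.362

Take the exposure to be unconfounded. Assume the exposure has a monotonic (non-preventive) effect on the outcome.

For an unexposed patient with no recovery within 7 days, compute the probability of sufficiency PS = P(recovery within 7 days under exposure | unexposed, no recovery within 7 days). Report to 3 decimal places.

Let p₁ = 0.484, p₀ = 0.362.
Under exogeneity and monotonicity, PS = (p₁ − p₀) / (1 − p₀).
PS = (0.484 − 0.362) / (1 − 0.362) = 0.122 / 0.638 ≈ 0.1912

PS ≈ 0.191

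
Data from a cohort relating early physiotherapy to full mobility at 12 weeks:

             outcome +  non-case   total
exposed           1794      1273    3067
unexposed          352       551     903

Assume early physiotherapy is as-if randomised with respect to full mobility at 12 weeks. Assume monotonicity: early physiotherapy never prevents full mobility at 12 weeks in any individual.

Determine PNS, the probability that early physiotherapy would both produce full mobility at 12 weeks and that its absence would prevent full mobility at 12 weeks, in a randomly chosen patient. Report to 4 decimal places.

PNS ≈ 0.1951

p₁ = P(outcome | exposed) = 1794/3067 = 0.58494
p₀ = P(outcome | unexposed) = 352/903 = 0.38981
Under exogeneity and monotonicity, PNS = p₁ − p₀.
PNS = 0.58494 − 0.38981 = 0.19512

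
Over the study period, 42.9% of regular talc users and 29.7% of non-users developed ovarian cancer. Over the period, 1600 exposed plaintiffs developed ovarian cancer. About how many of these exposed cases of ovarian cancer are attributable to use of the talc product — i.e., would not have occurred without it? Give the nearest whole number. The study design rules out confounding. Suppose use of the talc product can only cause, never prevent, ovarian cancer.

p₁ = 0.429, p₀ = 0.297.
PN = (p₁ − p₀)/p₁ = (0.429 − 0.297) / 0.429 ≈ 0.30769.
Attributable cases ≈ PN × (exposed cases) = 0.30769 × 1600 ≈ 492.31.

about 492 cases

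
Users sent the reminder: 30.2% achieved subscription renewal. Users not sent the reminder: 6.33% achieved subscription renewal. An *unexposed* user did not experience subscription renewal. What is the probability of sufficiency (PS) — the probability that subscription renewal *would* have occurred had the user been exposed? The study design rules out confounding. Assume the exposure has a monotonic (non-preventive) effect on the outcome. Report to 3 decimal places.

PS ≈ 0.255

p₁ = 0.302, p₀ = 0.0633.
Under exogeneity and monotonicity, PS = (p₁ − p₀) / (1 − p₀).
PS = (0.302 − 0.0633) / (1 − 0.0633) = 0.2387 / 0.9367 ≈ 0.2548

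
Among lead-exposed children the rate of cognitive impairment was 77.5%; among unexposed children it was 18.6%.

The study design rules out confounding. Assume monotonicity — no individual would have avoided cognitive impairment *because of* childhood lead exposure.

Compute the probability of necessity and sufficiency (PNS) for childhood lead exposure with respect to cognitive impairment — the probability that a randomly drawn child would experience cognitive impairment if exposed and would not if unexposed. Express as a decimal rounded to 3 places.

p₁ = 0.775, p₀ = 0.186.
Under exogeneity and monotonicity, PNS = p₁ − p₀.
PNS = 0.775 − 0.186 = 0.589

PNS ≈ 0.589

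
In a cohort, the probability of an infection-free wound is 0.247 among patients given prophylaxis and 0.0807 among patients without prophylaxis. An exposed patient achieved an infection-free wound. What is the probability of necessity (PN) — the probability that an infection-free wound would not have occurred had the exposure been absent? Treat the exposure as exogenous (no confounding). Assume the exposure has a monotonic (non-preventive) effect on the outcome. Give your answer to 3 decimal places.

PN ≈ 0.673

Let p₁ = 0.247, p₀ = 0.0807.
Under exogeneity and monotonicity, PN = (p₁ − p₀) / p₁.
PN = (0.247 − 0.0807) / 0.247 = 0.1663 / 0.247 ≈ 0.6733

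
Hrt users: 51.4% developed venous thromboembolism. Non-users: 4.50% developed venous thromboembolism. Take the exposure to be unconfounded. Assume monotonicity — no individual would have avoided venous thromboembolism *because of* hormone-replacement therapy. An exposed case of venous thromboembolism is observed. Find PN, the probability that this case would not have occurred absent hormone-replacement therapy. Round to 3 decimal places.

p₁ = 0.514, p₀ = 0.045.
Under exogeneity and monotonicity, PN = (p₁ − p₀) / p₁.
PN = (0.514 − 0.045) / 0.514 = 0.469 / 0.514 ≈ 0.9125

PN ≈ 0.912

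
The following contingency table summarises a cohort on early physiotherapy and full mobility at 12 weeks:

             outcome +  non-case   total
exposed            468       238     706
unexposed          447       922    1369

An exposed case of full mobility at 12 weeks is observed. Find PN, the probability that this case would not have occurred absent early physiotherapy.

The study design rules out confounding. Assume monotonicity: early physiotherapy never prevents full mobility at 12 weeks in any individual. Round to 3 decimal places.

PN ≈ 0.507

p₁ = P(outcome | exposed) = 468/706 = 0.66289
p₀ = P(outcome | unexposed) = 447/1369 = 0.32652
Under exogeneity and monotonicity, PN = (p₁ − p₀) / p₁.
PN = (0.66289 − 0.32652) / 0.66289 = 0.33637 / 0.66289 ≈ 0.5074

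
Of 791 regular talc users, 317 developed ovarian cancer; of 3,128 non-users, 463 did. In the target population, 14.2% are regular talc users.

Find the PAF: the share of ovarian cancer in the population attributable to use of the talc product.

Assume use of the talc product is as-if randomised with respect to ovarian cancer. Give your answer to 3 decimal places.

PAF ≈ 0.195

p₁ = P(outcome | exposed) = 317/791 = 0.40076
p₀ = P(outcome | unexposed) = 463/3128 = 0.14802
Overall risk P(Y=1) = π·p₁ + (1−π)·p₀ = 0.142×0.40076 + 0.858×0.14802 = 0.18391.
Under exogeneity, PAF = [P(Y=1) − p₀] / P(Y=1).
PAF = (0.18391 − 0.14802) / 0.18391 ≈ 0.1951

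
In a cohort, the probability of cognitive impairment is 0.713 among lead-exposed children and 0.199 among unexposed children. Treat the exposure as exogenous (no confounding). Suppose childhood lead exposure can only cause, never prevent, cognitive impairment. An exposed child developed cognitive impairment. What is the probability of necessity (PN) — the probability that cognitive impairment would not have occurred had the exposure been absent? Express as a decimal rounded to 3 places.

Let p₁ = 0.713, p₀ = 0.199.
Under exogeneity and monotonicity, PN = (p₁ − p₀) / p₁.
PN = (0.713 − 0.199) / 0.713 = 0.514 / 0.713 ≈ 0.7209

PN ≈ 0.721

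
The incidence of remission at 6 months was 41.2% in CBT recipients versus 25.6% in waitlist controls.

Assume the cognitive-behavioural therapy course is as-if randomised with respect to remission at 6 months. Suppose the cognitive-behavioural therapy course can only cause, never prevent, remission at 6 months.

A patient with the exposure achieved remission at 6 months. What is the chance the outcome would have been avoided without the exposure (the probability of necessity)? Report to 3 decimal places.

p₁ = 0.412, p₀ = 0.256.
Under exogeneity and monotonicity, PN = (p₁ − p₀) / p₁.
PN = (0.412 − 0.256) / 0.412 = 0.156 / 0.412 ≈ 0.3786

PN ≈ 0.379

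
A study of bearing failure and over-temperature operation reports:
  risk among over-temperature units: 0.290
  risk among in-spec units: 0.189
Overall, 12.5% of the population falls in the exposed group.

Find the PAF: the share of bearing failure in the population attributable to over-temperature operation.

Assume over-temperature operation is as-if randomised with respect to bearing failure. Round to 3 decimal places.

PAF ≈ 0.063

Let p₁ = 0.29, p₀ = 0.189.
Overall risk P(Y=1) = π·p₁ + (1−π)·p₀ = 0.125×0.29 + 0.875×0.189 = 0.20162.
Under exogeneity, PAF = [P(Y=1) − p₀] / P(Y=1).
PAF = (0.20162 − 0.189) / 0.20162 ≈ 0.0626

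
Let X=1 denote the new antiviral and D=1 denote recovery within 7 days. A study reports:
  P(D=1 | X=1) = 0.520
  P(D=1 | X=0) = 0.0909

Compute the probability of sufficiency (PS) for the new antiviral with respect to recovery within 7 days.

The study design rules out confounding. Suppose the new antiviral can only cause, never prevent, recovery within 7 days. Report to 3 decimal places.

PS ≈ 0.472

Let p₁ = 0.52, p₀ = 0.0909.
Under exogeneity and monotonicity, PS = (p₁ − p₀) / (1 − p₀).
PS = (0.52 − 0.0909) / (1 − 0.0909) = 0.4291 / 0.9091 ≈ 0.4720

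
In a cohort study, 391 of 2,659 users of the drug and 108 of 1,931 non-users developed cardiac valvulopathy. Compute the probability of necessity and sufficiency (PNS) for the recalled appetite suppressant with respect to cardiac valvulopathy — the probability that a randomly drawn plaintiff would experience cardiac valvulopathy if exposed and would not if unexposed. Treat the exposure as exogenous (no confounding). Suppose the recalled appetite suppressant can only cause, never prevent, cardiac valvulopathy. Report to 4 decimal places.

PNS ≈ 0.0911

p₁ = P(outcome | exposed) = 391/2659 = 0.14705
p₀ = P(outcome | unexposed) = 108/1931 = 0.05593
Under exogeneity and monotonicity, PNS = p₁ − p₀.
PNS = 0.14705 − 0.05593 = 0.091118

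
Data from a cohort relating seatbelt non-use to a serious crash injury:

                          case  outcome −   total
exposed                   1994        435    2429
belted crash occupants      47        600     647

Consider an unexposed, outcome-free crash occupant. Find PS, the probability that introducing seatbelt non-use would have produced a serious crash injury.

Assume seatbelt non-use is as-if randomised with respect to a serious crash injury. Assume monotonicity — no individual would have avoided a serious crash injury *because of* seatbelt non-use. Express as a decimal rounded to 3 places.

p₁ = P(outcome | exposed) = 1994/2429 = 0.82091
p₀ = P(outcome | unexposed) = 47/647 = 0.072643
Under exogeneity and monotonicity, PS = (p₁ − p₀) / (1 − p₀).
PS = (0.82091 − 0.072643) / (1 − 0.072643) = 0.74827 / 0.92736 ≈ 0.8069

PS ≈ 0.807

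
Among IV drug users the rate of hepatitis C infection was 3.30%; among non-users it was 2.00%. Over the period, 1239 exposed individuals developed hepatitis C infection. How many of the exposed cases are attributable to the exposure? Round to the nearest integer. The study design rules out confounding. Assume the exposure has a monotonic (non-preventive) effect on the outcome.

about 488 cases

p₁ = 0.033, p₀ = 0.02.
PN = (p₁ − p₀)/p₁ = (0.033 − 0.02) / 0.033 ≈ 0.39394.
Attributable cases ≈ PN × (exposed cases) = 0.39394 × 1239 ≈ 488.09.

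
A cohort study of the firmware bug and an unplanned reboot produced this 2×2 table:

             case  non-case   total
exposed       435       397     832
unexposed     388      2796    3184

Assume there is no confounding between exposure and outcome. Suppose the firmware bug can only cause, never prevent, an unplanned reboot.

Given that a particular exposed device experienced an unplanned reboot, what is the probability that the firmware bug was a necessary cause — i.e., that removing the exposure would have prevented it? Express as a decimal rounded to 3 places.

PN ≈ 0.767

p₁ = P(outcome | exposed) = 435/832 = 0.52284
p₀ = P(outcome | unexposed) = 388/3184 = 0.12186
Under exogeneity and monotonicity, PN = (p₁ − p₀) / p₁.
PN = (0.52284 − 0.12186) / 0.52284 = 0.40098 / 0.52284 ≈ 0.7669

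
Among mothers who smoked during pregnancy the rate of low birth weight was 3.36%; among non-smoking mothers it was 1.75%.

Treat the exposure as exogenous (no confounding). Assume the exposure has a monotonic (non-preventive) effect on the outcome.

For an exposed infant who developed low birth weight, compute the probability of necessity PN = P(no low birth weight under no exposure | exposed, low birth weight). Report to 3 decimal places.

PN ≈ 0.479

p₁ = 0.0336, p₀ = 0.0175.
Under exogeneity and monotonicity, PN = (p₁ − p₀) / p₁.
PN = (0.0336 − 0.0175) / 0.0336 = 0.0161 / 0.0336 ≈ 0.4792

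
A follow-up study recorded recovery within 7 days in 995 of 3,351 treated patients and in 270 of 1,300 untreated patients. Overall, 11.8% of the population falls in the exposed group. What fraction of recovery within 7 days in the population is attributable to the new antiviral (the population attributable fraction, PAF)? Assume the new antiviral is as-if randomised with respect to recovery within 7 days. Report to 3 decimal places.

p₁ = P(outcome | exposed) = 995/3351 = 0.29693
p₀ = P(outcome | unexposed) = 270/1300 = 0.20769
Overall risk P(Y=1) = π·p₁ + (1−π)·p₀ = 0.118×0.29693 + 0.882×0.20769 = 0.21822.
Under exogeneity, PAF = [P(Y=1) − p₀] / P(Y=1).
PAF = (0.21822 − 0.20769) / 0.21822 ≈ 0.0483

PAF ≈ 0.048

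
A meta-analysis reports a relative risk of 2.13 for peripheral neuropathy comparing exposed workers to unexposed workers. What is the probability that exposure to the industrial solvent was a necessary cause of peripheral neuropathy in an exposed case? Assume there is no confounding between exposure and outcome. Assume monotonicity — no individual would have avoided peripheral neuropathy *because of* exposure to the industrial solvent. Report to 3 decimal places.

PN ≈ 0.531

Under exogeneity and monotonicity, PN = (RR − 1) / RR = 1 − 1/RR.
PN = (2.13 − 1) / 2.13 = 1.13 / 2.13 ≈ 0.5305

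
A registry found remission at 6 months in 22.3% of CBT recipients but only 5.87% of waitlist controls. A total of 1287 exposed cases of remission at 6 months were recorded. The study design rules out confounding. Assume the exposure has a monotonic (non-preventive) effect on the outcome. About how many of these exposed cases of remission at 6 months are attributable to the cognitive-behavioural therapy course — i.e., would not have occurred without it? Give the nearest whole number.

p₁ = 0.223, p₀ = 0.0587.
PN = (p₁ − p₀)/p₁ = (0.223 − 0.0587) / 0.223 ≈ 0.73677.
Attributable cases ≈ PN × (exposed cases) = 0.73677 × 1287 ≈ 948.22.

about 948 cases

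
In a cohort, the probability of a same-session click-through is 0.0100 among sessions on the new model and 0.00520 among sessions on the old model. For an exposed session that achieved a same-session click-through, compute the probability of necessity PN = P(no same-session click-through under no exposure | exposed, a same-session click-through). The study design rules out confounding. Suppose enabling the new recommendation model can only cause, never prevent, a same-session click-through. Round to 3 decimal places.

Let p₁ = 0.01, p₀ = 0.0052.
Under exogeneity and monotonicity, PN = (p₁ − p₀) / p₁.
PN = (0.01 − 0.0052) / 0.01 = 0.0048 / 0.01 ≈ 0.4800

PN ≈ 0.480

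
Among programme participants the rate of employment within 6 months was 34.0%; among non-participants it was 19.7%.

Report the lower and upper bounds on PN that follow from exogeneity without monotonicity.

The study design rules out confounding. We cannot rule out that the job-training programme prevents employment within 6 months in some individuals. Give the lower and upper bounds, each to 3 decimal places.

0.421 ≤ PN ≤ 1.000

p₁ = 0.34, p₀ = 0.197.
Under exogeneity alone the bounds on PN are max{0,(p₁−p₀)/p₁} ≤ PN ≤ min{1,(1−p₀)/p₁}.
  lower = (p₁ − p₀)/p₁ = 0.143 / 0.34 ≈ 0.4206
  upper = min{1, (1 − p₀)/p₁} = 0.803 / 0.34 ≈ 2.3618 → capped at 1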